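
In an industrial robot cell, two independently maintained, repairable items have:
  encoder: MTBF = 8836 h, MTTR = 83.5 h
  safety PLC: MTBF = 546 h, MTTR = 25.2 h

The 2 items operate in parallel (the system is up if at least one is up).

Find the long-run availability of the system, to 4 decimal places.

A(encoder) = MTBF/(MTBF+MTTR) = 8836/(8836+83.5) = 0.990638
A(safety PLC) = MTBF/(MTBF+MTTR) = 546/(546+25.2) = 0.955882
Parallel availability: 1 − (1 − 0.990638)(1 − 0.955882) = 0.9996

0.9996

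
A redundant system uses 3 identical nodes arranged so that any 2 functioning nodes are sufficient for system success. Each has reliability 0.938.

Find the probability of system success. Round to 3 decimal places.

0.989

R = Σ_{i=2}^{3} C(3,i) p^i (1−p)^{3−i} with p = 0.938
C(3,2)·0.938^2·0.062^1 = 0.16365
C(3,3)·0.938^3·0.062^0 = 0.82529
Sum = 0.989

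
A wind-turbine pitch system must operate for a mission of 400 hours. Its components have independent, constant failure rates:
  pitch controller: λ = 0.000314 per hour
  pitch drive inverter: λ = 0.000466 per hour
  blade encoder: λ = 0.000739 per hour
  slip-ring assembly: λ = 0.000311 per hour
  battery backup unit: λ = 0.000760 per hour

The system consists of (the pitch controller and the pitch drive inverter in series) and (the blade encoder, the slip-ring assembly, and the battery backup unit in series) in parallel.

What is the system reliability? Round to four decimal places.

0.8619

R(pitch controller) = exp(−0.000314 × 400) = 0.881968
R(pitch drive inverter) = exp(−0.000466 × 400) = 0.829942
R(blade encoder) = exp(−0.000739 × 400) = 0.744085
R(slip-ring assembly) = exp(−0.000311 × 400) = 0.883027
R(battery backup unit) = exp(−0.000760 × 400) = 0.737861
Series (pitch controller and pitch drive inverter): 0.881968 × 0.829942 = 0.731982
Series (blade encoder, slip-ring assembly, and battery backup unit): 0.744085 × 0.883027 × 0.737861 = 0.484809
Parallel ([0.731982] and [0.484809]): 1 − (1 − 0.731982)(1 − 0.484809) = 0.8619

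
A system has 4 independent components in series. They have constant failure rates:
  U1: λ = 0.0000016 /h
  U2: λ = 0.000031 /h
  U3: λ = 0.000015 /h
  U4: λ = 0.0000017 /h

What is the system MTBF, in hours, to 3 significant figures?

Series of exponential components: λ_sys = Σ λ_i
λ_sys = 0.0000016 + 0.000031 + 0.000015 + 0.0000017 = 4.9300e-05 /h
MTBF = 1 / λ_sys = 20300 h

20300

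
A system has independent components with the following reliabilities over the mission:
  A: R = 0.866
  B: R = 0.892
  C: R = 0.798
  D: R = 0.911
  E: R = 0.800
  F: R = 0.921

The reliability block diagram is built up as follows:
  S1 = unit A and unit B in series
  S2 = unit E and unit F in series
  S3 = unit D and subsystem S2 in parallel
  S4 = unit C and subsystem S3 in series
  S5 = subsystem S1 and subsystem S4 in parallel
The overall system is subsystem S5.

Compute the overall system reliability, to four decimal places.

0.9498

Series (A and B): 0.866000 × 0.892000 = 0.772472
Series (E and F): 0.800000 × 0.921000 = 0.736800
Parallel (D and [0.736800]): 1 − (1 − 0.911000)(1 − 0.736800) = 0.976575
Series (C and [0.976575]): 0.798000 × 0.976575 = 0.779307
Parallel ([0.772472] and [0.779307]): 1 − (1 − 0.772472)(1 − 0.779307) = 0.9498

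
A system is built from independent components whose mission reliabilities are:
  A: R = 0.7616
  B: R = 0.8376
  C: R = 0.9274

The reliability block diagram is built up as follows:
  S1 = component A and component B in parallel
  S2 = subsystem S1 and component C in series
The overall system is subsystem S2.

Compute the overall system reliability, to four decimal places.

Parallel (A and B): 1 − (1 − 0.761600)(1 − 0.837600) = 0.961284
Series ([0.961284] and C): 0.961284 × 0.927400 = 0.8915

0.8915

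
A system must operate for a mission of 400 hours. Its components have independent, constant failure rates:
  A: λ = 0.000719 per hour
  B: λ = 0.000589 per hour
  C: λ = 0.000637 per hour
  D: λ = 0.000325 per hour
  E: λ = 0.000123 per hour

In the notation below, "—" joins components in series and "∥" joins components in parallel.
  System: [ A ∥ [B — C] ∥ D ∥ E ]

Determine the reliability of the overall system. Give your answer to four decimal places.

R(A) = exp(−0.000719 × 400) = 0.750062
R(B) = exp(−0.000589 × 400) = 0.790097
R(C) = exp(−0.000637 × 400) = 0.775071
R(D) = exp(−0.000325 × 400) = 0.878095
R(E) = exp(−0.000123 × 400) = 0.951991
Series (B and C): 0.790097 × 0.775071 = 0.612381
Parallel (A, [0.612381], D, and E): 1 − (1 − 0.750062)(1 − 0.612381)(1 − 0.878095)(1 − 0.951991) = 0.9994

0.9994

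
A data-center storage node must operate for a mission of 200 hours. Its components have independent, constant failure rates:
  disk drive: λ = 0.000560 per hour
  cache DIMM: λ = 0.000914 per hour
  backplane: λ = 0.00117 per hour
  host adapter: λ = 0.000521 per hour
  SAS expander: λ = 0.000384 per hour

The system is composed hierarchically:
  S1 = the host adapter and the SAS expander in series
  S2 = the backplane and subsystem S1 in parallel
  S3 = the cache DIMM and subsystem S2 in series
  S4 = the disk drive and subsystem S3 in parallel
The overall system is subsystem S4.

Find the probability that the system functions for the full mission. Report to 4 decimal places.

R(disk drive) = exp(−0.000560 × 200) = 0.894044
R(cache DIMM) = exp(−0.000914 × 200) = 0.832935
R(backplane) = exp(−0.00117 × 200) = 0.791362
R(host adapter) = exp(−0.000521 × 200) = 0.901045
R(SAS expander) = exp(−0.000384 × 200) = 0.926075
Series (host adapter and SAS expander): 0.901045 × 0.926075 = 0.834435
Parallel (backplane and [0.834435]): 1 − (1 − 0.791362)(1 − 0.834435) = 0.965457
Series (cache DIMM and [0.965457]): 0.832935 × 0.965457 = 0.804163
Parallel (disk drive and [0.804163]): 1 − (1 − 0.894044)(1 − 0.804163) = 0.9792

0.9792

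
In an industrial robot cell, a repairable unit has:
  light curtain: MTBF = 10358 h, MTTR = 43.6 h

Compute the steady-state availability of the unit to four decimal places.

A(light curtain) = MTBF/(MTBF+MTTR) = 10358/(10358+43.6) = 0.9958

0.9958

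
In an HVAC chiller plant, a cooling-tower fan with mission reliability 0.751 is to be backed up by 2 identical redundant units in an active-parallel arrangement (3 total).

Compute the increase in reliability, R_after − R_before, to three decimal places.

0.234

R_before = 0.751
R_after = 1 − (1 − 0.751)^3 = 0.985
ΔR = 0.985 − 0.751 = 0.234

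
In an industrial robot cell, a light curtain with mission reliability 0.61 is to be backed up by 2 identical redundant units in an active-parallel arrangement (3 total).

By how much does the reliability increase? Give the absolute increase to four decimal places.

0.3307

R_before = 0.61
R_after = 1 − (1 − 0.61)^3 = 0.9407
ΔR = 0.9407 − 0.61 = 0.3307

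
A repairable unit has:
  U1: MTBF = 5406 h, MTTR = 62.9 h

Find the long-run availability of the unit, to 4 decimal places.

A(U1) = MTBF/(MTBF+MTTR) = 5406/(5406+62.9) = 0.9885

0.9885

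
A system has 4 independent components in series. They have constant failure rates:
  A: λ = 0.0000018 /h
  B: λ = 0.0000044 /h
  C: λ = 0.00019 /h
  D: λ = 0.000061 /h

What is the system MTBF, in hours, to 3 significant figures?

3890

Series of exponential components: λ_sys = Σ λ_i
λ_sys = 0.0000018 + 0.0000044 + 0.00019 + 0.000061 = 2.5720e-04 /h
MTBF = 1 / λ_sys = 3890 h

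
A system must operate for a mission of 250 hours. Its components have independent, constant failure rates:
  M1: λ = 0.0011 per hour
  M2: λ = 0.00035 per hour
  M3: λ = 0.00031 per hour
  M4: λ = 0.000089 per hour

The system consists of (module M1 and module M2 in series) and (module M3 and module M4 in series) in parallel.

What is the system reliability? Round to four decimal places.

0.9711

R(M1) = exp(−0.0011 × 250) = 0.759572
R(M2) = exp(−0.00035 × 250) = 0.916219
R(M3) = exp(−0.00031 × 250) = 0.925427
R(M4) = exp(−0.000089 × 250) = 0.977996
Series (M1 and M2): 0.759572 × 0.916219 = 0.695934
Series (M3 and M4): 0.925427 × 0.977996 = 0.905064
Parallel ([0.695934] and [0.905064]): 1 − (1 − 0.695934)(1 − 0.905064) = 0.9711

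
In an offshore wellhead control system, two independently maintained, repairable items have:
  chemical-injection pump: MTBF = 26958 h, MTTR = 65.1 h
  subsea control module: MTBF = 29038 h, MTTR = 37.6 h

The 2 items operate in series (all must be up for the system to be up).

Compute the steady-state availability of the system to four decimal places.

A(chemical-injection pump) = MTBF/(MTBF+MTTR) = 26958/(26958+65.1) = 0.997591
A(subsea control module) = MTBF/(MTBF+MTTR) = 29038/(29038+37.6) = 0.998707
Series availability: 0.997591 × 0.998707 = 0.9963

0.9963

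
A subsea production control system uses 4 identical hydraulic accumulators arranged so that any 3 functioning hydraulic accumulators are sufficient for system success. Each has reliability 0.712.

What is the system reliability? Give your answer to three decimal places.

0.673

R = Σ_{i=3}^{4} C(4,i) p^i (1−p)^{4−i} with p = 0.712
C(4,3)·0.712^3·0.288^1 = 0.41581
C(4,4)·0.712^4·0.288^0 = 0.25699
Sum = 0.673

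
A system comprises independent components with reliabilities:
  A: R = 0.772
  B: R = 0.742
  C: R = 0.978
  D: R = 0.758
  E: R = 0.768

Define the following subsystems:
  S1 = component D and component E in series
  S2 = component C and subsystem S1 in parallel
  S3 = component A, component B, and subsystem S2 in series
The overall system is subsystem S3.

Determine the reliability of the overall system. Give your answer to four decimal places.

Series (D and E): 0.758000 × 0.768000 = 0.582144
Parallel (C and [0.582144]): 1 − (1 − 0.978000)(1 − 0.582144) = 0.990807
Series (A, B, and [0.990807]): 0.772000 × 0.742000 × 0.990807 = 0.5676

0.5676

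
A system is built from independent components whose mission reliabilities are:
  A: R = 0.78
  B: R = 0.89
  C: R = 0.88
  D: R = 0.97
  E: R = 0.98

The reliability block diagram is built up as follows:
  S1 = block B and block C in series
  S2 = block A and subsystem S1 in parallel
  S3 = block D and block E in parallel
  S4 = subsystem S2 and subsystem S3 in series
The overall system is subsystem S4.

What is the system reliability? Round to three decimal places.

Series (B and C): 0.89000 × 0.88000 = 0.78320
Parallel (A and [0.78320]): 1 − (1 − 0.78000)(1 − 0.78320) = 0.95230
Parallel (D and E): 1 − (1 − 0.97000)(1 − 0.98000) = 0.99940
Series ([0.95230] and [0.99940]): 0.95230 × 0.99940 = 0.952

0.952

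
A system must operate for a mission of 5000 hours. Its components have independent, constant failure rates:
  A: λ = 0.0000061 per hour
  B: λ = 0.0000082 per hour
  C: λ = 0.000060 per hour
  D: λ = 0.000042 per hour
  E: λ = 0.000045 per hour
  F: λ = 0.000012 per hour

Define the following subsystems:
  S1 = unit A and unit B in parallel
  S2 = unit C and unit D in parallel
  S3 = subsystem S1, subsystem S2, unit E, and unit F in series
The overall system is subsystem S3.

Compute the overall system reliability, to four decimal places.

0.7142

R(A) = exp(−0.0000061 × 5000) = 0.969960
R(B) = exp(−0.0000082 × 5000) = 0.959829
R(C) = exp(−0.000060 × 5000) = 0.740818
R(D) = exp(−0.000042 × 5000) = 0.810584
R(E) = exp(−0.000045 × 5000) = 0.798516
R(F) = exp(−0.000012 × 5000) = 0.941765
Parallel (A and B): 1 − (1 − 0.969960)(1 − 0.959829) = 0.998793
Parallel (C and D): 1 − (1 − 0.740818)(1 − 0.810584) = 0.950907
Series ([0.998793], [0.950907], E, and F): 0.998793 × 0.950907 × 0.798516 × 0.941765 = 0.7142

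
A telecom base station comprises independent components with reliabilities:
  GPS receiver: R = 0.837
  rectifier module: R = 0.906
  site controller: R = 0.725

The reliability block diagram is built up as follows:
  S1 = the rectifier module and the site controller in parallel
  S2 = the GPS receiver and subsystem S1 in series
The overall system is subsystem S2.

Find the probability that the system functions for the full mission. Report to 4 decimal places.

0.8154

Parallel (rectifier module and site controller): 1 − (1 − 0.906000)(1 − 0.725000) = 0.974150
Series (GPS receiver and [0.974150]): 0.837000 × 0.974150 = 0.8154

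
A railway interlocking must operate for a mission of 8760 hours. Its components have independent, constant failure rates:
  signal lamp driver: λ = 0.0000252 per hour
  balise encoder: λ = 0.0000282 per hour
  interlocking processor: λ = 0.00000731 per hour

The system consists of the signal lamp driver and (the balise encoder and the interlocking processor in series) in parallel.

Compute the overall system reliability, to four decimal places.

0.9470

R(signal lamp driver) = exp(−0.0000252 × 8760) = 0.801916
R(balise encoder) = exp(−0.0000282 × 8760) = 0.781116
R(interlocking processor) = exp(−0.00000731 × 8760) = 0.937972
Series (balise encoder and interlocking processor): 0.781116 × 0.937972 = 0.732665
Parallel (signal lamp driver and [0.732665]): 1 − (1 − 0.801916)(1 − 0.732665) = 0.9470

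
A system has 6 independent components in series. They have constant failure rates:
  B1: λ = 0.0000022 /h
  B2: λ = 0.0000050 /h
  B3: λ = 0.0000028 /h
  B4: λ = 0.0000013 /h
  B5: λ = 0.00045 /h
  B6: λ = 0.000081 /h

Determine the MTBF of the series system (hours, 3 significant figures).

1840

Series of exponential components: λ_sys = Σ λ_i
λ_sys = 0.0000022 + 0.0000050 + 0.0000028 + 0.0000013 + 0.00045 + 0.000081 = 5.4230e-04 /h
MTBF = 1 / λ_sys = 1840 h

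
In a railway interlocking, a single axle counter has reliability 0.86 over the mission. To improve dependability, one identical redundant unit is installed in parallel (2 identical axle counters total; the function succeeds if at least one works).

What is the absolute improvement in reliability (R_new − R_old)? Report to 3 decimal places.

0.120

R_before = 0.86
R_after = 1 − (1 − 0.86)^2 = 0.980
ΔR = 0.980 − 0.86 = 0.120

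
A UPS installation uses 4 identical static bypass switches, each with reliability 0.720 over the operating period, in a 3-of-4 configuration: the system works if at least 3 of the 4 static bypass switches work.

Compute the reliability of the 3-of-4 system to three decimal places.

0.687

R = Σ_{i=3}^{4} C(4,i) p^i (1−p)^{4−i} with p = 0.720
C(4,3)·0.720^3·0.280^1 = 0.41804
C(4,4)·0.720^4·0.280^0 = 0.26874
Sum = 0.687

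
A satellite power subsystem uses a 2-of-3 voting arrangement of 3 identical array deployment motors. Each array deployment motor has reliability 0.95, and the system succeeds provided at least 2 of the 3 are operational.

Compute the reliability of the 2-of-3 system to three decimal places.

R = Σ_{i=2}^{3} C(3,i) p^i (1−p)^{3−i} with p = 0.95
C(3,2)·0.95^2·0.05^1 = 0.13538
C(3,3)·0.95^3·0.05^0 = 0.85738
Sum = 0.993

0.993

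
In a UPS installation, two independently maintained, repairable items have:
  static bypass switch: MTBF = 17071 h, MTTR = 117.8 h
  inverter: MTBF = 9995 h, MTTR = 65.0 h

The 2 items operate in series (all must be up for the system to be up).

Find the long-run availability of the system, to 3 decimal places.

0.987

A(static bypass switch) = MTBF/(MTBF+MTTR) = 17071/(17071+117.8) = 0.993147
A(inverter) = MTBF/(MTBF+MTTR) = 9995/(9995+65.0) = 0.993539
Series availability: 0.993147 × 0.993539 = 0.987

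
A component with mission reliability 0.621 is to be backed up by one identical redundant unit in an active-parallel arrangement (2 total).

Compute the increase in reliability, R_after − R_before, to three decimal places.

R_before = 0.621
R_after = 1 − (1 − 0.621)^2 = 0.856
ΔR = 0.856 − 0.621 = 0.235

0.235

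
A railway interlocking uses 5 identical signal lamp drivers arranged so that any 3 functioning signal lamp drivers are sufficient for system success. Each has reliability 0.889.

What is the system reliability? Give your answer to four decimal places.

R = Σ_{i=3}^{5} C(5,i) p^i (1−p)^{5−i} with p = 0.889
C(5,3)·0.889^3·0.111^2 = 0.086567
C(5,4)·0.889^4·0.111^1 = 0.346657
C(5,5)·0.889^5·0.111^0 = 0.555276
Sum = 0.9885

0.9885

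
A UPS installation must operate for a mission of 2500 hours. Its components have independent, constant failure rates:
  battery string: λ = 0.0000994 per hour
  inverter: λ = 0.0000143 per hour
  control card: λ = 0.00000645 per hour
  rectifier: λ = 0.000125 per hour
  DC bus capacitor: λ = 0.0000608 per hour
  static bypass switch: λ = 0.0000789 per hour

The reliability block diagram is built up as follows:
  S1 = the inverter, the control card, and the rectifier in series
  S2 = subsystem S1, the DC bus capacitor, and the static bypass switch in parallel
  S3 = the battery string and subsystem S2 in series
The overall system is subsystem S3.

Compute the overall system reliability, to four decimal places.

R(battery string) = exp(−0.0000994 × 2500) = 0.779970
R(inverter) = exp(−0.0000143 × 2500) = 0.964881
R(control card) = exp(−0.00000645 × 2500) = 0.984004
R(rectifier) = exp(−0.000125 × 2500) = 0.731616
R(DC bus capacitor) = exp(−0.0000608 × 2500) = 0.858988
R(static bypass switch) = exp(−0.0000789 × 2500) = 0.820985
Series (inverter, control card, and rectifier): 0.964881 × 0.984004 × 0.731616 = 0.694630
Parallel ([0.694630], DC bus capacitor, and static bypass switch): 1 − (1 − 0.694630)(1 − 0.858988)(1 − 0.820985) = 0.992291
Series (battery string and [0.992291]): 0.779970 × 0.992291 = 0.7740

0.7740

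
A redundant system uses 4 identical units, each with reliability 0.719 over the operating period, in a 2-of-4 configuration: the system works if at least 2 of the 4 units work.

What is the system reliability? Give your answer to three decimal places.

R = Σ_{i=2}^{4} C(4,i) p^i (1−p)^{4−i} with p = 0.719
C(4,2)·0.719^2·0.281^2 = 0.24492
C(4,3)·0.719^3·0.281^1 = 0.41779
C(4,4)·0.719^4·0.281^0 = 0.26725
Sum = 0.930

0.930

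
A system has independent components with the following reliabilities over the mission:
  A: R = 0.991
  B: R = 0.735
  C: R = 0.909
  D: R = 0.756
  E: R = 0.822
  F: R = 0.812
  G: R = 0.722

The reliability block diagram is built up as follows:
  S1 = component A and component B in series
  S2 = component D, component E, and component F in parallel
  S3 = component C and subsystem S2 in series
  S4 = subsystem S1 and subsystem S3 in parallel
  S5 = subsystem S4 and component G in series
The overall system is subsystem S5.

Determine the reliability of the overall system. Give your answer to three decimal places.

0.703

Series (A and B): 0.99100 × 0.73500 = 0.72839
Parallel (D, E, and F): 1 − (1 − 0.75600)(1 − 0.82200)(1 − 0.81200) = 0.99183
Series (C and [0.99183]): 0.90900 × 0.99183 = 0.90157
Parallel ([0.72839] and [0.90157]): 1 − (1 − 0.72839)(1 − 0.90157) = 0.97327
Series ([0.97327] and G): 0.97327 × 0.72200 = 0.703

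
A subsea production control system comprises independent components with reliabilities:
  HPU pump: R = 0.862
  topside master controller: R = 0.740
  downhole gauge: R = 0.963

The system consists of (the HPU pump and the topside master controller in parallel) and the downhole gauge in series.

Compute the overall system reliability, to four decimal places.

0.9284

Parallel (HPU pump and topside master controller): 1 − (1 − 0.862000)(1 − 0.740000) = 0.964120
Series ([0.964120] and downhole gauge): 0.964120 × 0.963000 = 0.9284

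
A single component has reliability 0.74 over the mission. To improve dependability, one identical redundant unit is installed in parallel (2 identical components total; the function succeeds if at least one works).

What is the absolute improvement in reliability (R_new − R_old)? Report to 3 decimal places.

R_before = 0.74
R_after = 1 − (1 − 0.74)^2 = 0.932
ΔR = 0.932 − 0.74 = 0.192

0.192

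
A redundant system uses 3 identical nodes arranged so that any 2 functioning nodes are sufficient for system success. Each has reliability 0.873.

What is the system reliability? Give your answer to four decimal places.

0.9557

R = Σ_{i=2}^{3} C(3,i) p^i (1−p)^{3−i} with p = 0.873
C(3,2)·0.873^2·0.127^1 = 0.290371
C(3,3)·0.873^3·0.127^0 = 0.665339
Sum = 0.9557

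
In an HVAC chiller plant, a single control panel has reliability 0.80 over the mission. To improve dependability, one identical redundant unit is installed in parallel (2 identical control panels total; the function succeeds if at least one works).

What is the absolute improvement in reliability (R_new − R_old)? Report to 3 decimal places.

R_before = 0.80
R_after = 1 − (1 − 0.80)^2 = 0.960
ΔR = 0.960 − 0.80 = 0.160

0.160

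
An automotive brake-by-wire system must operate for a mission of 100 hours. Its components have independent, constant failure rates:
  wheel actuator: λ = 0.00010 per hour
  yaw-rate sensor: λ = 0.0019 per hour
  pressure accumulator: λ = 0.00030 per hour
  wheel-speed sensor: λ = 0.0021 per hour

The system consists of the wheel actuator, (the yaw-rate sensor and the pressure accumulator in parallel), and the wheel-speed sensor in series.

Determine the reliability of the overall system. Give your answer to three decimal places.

R(wheel actuator) = exp(−0.00010 × 100) = 0.99005
R(yaw-rate sensor) = exp(−0.0019 × 100) = 0.82696
R(pressure accumulator) = exp(−0.00030 × 100) = 0.97045
R(wheel-speed sensor) = exp(−0.0021 × 100) = 0.81058
Parallel (yaw-rate sensor and pressure accumulator): 1 − (1 − 0.82696)(1 − 0.97045) = 0.99489
Series (wheel actuator, [0.99489], and wheel-speed sensor): 0.99005 × 0.99489 × 0.81058 = 0.798

0.798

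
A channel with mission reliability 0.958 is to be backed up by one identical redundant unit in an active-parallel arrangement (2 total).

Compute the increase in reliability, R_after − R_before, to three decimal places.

0.040

R_before = 0.958
R_after = 1 − (1 − 0.958)^2 = 0.998
ΔR = 0.998 − 0.958 = 0.040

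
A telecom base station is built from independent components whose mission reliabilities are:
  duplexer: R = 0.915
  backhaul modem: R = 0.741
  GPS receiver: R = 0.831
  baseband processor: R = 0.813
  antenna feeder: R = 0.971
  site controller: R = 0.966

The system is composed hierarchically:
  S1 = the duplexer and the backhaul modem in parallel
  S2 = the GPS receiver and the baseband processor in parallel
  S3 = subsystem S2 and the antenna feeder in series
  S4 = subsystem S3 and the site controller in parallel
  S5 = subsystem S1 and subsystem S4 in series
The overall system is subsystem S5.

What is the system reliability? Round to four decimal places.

Parallel (duplexer and backhaul modem): 1 − (1 − 0.915000)(1 − 0.741000) = 0.977985
Parallel (GPS receiver and baseband processor): 1 − (1 − 0.831000)(1 − 0.813000) = 0.968397
Series ([0.968397] and antenna feeder): 0.968397 × 0.971000 = 0.940313
Parallel ([0.940313] and site controller): 1 − (1 − 0.940313)(1 − 0.966000) = 0.997971
Series ([0.977985] and [0.997971]): 0.977985 × 0.997971 = 0.9760

0.9760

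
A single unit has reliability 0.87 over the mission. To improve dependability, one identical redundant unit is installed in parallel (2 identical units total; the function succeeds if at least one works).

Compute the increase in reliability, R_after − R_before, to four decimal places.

0.1131

R_before = 0.87
R_after = 1 − (1 − 0.87)^2 = 0.9831
ΔR = 0.9831 − 0.87 = 0.1131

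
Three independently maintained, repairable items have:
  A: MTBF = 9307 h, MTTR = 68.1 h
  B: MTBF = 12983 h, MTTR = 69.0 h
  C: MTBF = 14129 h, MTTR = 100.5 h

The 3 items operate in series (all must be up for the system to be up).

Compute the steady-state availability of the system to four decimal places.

0.9805

A(A) = MTBF/(MTBF+MTTR) = 9307/(9307+68.1) = 0.992736
A(B) = MTBF/(MTBF+MTTR) = 12983/(12983+69.0) = 0.994713
A(C) = MTBF/(MTBF+MTTR) = 14129/(14129+100.5) = 0.992937
Series availability: 0.992736 × 0.994713 × 0.992937 = 0.9805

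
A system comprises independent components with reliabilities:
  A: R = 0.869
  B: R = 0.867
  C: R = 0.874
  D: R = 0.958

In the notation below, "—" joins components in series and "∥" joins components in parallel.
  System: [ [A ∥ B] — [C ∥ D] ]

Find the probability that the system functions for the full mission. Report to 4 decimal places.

0.9774

Parallel (A and B): 1 − (1 − 0.869000)(1 − 0.867000) = 0.982577
Parallel (C and D): 1 − (1 − 0.874000)(1 − 0.958000) = 0.994708
Series ([0.982577] and [0.994708]): 0.982577 × 0.994708 = 0.9774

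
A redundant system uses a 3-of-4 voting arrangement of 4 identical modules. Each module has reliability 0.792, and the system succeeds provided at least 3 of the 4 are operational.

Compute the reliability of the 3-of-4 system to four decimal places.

0.8068

R = Σ_{i=3}^{4} C(4,i) p^i (1−p)^{4−i} with p = 0.792
C(4,3)·0.792^3·0.208^1 = 0.413332
C(4,4)·0.792^4·0.208^0 = 0.393460
Sum = 0.8068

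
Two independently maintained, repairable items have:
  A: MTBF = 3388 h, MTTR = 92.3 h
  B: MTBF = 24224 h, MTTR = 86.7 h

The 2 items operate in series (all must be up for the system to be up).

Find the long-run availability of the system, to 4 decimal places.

0.9700

A(A) = MTBF/(MTBF+MTTR) = 3388/(3388+92.3) = 0.973479
A(B) = MTBF/(MTBF+MTTR) = 24224/(24224+86.7) = 0.996434
Series availability: 0.973479 × 0.996434 = 0.9700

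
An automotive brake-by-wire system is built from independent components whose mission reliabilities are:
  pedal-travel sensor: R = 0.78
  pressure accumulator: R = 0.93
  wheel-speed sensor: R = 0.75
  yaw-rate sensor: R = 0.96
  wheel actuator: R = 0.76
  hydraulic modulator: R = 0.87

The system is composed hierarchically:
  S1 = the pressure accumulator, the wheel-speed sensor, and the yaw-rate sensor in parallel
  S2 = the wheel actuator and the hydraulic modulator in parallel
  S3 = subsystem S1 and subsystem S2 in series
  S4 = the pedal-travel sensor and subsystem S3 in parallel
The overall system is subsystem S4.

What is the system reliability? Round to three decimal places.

Parallel (pressure accumulator, wheel-speed sensor, and yaw-rate sensor): 1 − (1 − 0.93000)(1 − 0.75000)(1 − 0.96000) = 0.99930
Parallel (wheel actuator and hydraulic modulator): 1 − (1 − 0.76000)(1 − 0.87000) = 0.96880
Series ([0.99930] and [0.96880]): 0.99930 × 0.96880 = 0.96812
Parallel (pedal-travel sensor and [0.96812]): 1 − (1 − 0.78000)(1 − 0.96812) = 0.993

0.993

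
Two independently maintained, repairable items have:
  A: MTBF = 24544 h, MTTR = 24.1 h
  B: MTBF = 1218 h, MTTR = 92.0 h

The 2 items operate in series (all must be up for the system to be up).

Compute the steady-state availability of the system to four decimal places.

A(A) = MTBF/(MTBF+MTTR) = 24544/(24544+24.1) = 0.999019
A(B) = MTBF/(MTBF+MTTR) = 1218/(1218+92.0) = 0.929771
Series availability: 0.999019 × 0.929771 = 0.9289

0.9289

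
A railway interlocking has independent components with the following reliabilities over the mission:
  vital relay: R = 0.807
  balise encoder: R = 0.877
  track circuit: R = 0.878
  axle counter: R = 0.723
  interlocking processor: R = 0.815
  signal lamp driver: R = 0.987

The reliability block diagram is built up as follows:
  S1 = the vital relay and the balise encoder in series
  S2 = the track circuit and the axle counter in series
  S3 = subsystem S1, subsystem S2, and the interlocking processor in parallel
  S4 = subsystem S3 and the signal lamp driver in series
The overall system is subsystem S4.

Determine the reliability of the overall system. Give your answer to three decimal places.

Series (vital relay and balise encoder): 0.80700 × 0.87700 = 0.70774
Series (track circuit and axle counter): 0.87800 × 0.72300 = 0.63479
Parallel ([0.70774], [0.63479], and interlocking processor): 1 − (1 − 0.70774)(1 − 0.63479)(1 − 0.81500) = 0.98025
Series ([0.98025] and signal lamp driver): 0.98025 × 0.98700 = 0.968

0.968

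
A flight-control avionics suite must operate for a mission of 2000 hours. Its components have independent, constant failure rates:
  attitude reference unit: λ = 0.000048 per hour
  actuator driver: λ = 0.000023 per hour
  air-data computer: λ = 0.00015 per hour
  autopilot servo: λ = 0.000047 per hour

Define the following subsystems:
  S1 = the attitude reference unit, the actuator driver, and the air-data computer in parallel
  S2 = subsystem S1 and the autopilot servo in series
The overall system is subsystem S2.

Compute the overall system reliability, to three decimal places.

0.909

R(attitude reference unit) = exp(−0.000048 × 2000) = 0.90846
R(actuator driver) = exp(−0.000023 × 2000) = 0.95504
R(air-data computer) = exp(−0.00015 × 2000) = 0.74082
R(autopilot servo) = exp(−0.000047 × 2000) = 0.91028
Parallel (attitude reference unit, actuator driver, and air-data computer): 1 − (1 − 0.90846)(1 − 0.95504)(1 − 0.74082) = 0.99893
Series ([0.99893] and autopilot servo): 0.99893 × 0.91028 = 0.909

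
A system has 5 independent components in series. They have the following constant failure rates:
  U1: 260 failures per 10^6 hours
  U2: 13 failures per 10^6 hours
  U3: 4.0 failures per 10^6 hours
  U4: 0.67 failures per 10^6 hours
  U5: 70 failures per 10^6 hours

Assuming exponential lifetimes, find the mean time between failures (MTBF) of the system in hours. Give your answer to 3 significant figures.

2880

Series of exponential components: λ_sys = Σ λ_i
λ_sys = 0.00026 + 0.000013 + 0.0000040 + 0.00000067 + 0.000070 = 3.4767e-04 /h
MTBF = 1 / λ_sys = 2880 h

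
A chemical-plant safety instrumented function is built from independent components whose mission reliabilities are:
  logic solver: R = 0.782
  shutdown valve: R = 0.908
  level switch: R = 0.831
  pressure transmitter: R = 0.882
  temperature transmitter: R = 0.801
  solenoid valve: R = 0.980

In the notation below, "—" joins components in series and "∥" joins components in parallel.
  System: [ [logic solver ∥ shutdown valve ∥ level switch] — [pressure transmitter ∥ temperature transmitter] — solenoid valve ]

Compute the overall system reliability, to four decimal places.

Parallel (logic solver, shutdown valve, and level switch): 1 − (1 − 0.782000)(1 − 0.908000)(1 − 0.831000) = 0.996611
Parallel (pressure transmitter and temperature transmitter): 1 − (1 − 0.882000)(1 − 0.801000) = 0.976518
Series ([0.996611], [0.976518], and solenoid valve): 0.996611 × 0.976518 × 0.980000 = 0.9537

0.9537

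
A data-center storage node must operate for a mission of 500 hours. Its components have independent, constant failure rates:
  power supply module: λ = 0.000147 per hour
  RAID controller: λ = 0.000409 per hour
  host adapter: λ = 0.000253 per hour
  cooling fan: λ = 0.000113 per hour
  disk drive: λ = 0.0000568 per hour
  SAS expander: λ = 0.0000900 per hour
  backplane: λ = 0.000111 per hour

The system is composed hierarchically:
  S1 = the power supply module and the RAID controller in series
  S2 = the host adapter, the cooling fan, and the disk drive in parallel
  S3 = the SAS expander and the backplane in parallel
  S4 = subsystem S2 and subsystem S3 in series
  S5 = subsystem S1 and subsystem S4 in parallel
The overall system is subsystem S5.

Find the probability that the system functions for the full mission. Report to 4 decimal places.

R(power supply module) = exp(−0.000147 × 500) = 0.929136
R(RAID controller) = exp(−0.000409 × 500) = 0.815055
R(host adapter) = exp(−0.000253 × 500) = 0.881174
R(cooling fan) = exp(−0.000113 × 500) = 0.945066
R(disk drive) = exp(−0.0000568 × 500) = 0.971999
R(SAS expander) = exp(−0.0000900 × 500) = 0.955997
R(backplane) = exp(−0.000111 × 500) = 0.946012
Series (power supply module and RAID controller): 0.929136 × 0.815055 = 0.757297
Parallel (host adapter, cooling fan, and disk drive): 1 − (1 − 0.881174)(1 − 0.945066)(1 − 0.971999) = 0.999817
Parallel (SAS expander and backplane): 1 − (1 − 0.955997)(1 − 0.946012) = 0.997624
Series ([0.999817] and [0.997624]): 0.999817 × 0.997624 = 0.997441
Parallel ([0.757297] and [0.997441]): 1 − (1 − 0.757297)(1 − 0.997441) = 0.9994

0.9994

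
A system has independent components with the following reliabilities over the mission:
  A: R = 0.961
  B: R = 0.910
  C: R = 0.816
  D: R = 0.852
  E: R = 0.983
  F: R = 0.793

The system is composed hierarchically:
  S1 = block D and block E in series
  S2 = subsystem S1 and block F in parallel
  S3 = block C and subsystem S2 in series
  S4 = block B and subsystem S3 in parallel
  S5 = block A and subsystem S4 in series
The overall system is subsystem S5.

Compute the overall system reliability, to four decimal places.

0.9427

Series (D and E): 0.852000 × 0.983000 = 0.837516
Parallel ([0.837516] and F): 1 − (1 − 0.837516)(1 − 0.793000) = 0.966366
Series (C and [0.966366]): 0.816000 × 0.966366 = 0.788555
Parallel (B and [0.788555]): 1 − (1 − 0.910000)(1 − 0.788555) = 0.980970
Series (A and [0.980970]): 0.961000 × 0.980970 = 0.9427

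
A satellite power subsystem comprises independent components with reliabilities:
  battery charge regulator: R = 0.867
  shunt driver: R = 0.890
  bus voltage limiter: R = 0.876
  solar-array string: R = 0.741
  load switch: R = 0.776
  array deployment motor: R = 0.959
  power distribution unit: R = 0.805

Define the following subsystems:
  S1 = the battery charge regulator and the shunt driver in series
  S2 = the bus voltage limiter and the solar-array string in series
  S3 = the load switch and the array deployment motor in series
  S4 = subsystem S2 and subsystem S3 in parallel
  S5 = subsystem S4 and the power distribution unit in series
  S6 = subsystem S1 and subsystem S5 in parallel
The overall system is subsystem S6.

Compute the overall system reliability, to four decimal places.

Series (battery charge regulator and shunt driver): 0.867000 × 0.890000 = 0.771630
Series (bus voltage limiter and solar-array string): 0.876000 × 0.741000 = 0.649116
Series (load switch and array deployment motor): 0.776000 × 0.959000 = 0.744184
Parallel ([0.649116] and [0.744184]): 1 − (1 − 0.649116)(1 − 0.744184) = 0.910238
Series ([0.910238] and power distribution unit): 0.910238 × 0.805000 = 0.732742
Parallel ([0.771630] and [0.732742]): 1 − (1 − 0.771630)(1 − 0.732742) = 0.9390

0.9390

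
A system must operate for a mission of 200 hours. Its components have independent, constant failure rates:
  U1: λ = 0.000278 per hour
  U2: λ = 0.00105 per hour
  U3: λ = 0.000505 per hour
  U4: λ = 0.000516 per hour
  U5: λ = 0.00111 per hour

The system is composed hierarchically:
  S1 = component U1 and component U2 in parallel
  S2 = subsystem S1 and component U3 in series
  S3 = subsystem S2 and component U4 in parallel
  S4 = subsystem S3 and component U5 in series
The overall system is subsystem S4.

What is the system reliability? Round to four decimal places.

R(U1) = exp(−0.000278 × 200) = 0.945917
R(U2) = exp(−0.00105 × 200) = 0.810584
R(U3) = exp(−0.000505 × 200) = 0.903933
R(U4) = exp(−0.000516 × 200) = 0.901947
R(U5) = exp(−0.00111 × 200) = 0.800915
Parallel (U1 and U2): 1 − (1 − 0.945917)(1 − 0.810584) = 0.989756
Series ([0.989756] and U3): 0.989756 × 0.903933 = 0.894673
Parallel ([0.894673] and U4): 1 − (1 − 0.894673)(1 − 0.901947) = 0.989672
Series ([0.989672] and U5): 0.989672 × 0.800915 = 0.7926

0.7926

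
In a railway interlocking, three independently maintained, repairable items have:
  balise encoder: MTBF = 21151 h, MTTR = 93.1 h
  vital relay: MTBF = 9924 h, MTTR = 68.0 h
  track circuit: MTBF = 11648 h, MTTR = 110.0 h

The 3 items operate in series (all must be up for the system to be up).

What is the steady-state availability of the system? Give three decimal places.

A(balise encoder) = MTBF/(MTBF+MTTR) = 21151/(21151+93.1) = 0.995618
A(vital relay) = MTBF/(MTBF+MTTR) = 9924/(9924+68.0) = 0.993195
A(track circuit) = MTBF/(MTBF+MTTR) = 11648/(11648+110.0) = 0.990645
Series availability: 0.995618 × 0.993195 × 0.990645 = 0.980

0.980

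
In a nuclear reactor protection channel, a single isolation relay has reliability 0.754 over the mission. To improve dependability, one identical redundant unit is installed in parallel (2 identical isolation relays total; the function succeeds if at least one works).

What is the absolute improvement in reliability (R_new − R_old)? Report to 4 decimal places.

0.1855

R_before = 0.754
R_after = 1 − (1 − 0.754)^2 = 0.9395
ΔR = 0.9395 − 0.754 = 0.1855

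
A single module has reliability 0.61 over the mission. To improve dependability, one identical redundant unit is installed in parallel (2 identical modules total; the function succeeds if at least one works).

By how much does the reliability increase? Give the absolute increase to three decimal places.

0.238

R_before = 0.61
R_after = 1 − (1 − 0.61)^2 = 0.848
ΔR = 0.848 − 0.61 = 0.238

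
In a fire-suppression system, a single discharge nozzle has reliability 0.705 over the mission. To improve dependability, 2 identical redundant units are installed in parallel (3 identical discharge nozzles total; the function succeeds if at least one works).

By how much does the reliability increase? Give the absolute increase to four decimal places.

0.2693

R_before = 0.705
R_after = 1 − (1 − 0.705)^3 = 0.9743
ΔR = 0.9743 − 0.705 = 0.2693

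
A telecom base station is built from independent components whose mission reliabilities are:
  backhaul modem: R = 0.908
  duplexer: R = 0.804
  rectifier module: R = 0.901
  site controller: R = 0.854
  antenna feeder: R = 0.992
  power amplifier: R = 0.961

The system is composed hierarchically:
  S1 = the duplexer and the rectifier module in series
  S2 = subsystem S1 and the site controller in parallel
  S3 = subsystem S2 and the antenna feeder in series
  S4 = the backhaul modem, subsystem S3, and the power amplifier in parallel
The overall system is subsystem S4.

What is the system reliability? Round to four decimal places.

0.9998

Series (duplexer and rectifier module): 0.804000 × 0.901000 = 0.724404
Parallel ([0.724404] and site controller): 1 − (1 − 0.724404)(1 − 0.854000) = 0.959763
Series ([0.959763] and antenna feeder): 0.959763 × 0.992000 = 0.952085
Parallel (backhaul modem, [0.952085], and power amplifier): 1 − (1 − 0.908000)(1 − 0.952085)(1 − 0.961000) = 0.9998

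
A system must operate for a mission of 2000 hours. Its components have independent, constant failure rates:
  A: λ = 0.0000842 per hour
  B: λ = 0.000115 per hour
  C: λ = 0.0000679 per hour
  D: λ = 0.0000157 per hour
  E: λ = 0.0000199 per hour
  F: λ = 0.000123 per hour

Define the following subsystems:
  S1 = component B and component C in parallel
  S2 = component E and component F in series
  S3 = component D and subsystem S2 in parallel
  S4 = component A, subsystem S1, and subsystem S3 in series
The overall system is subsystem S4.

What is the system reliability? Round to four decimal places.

R(A) = exp(−0.0000842 × 2000) = 0.845016
R(B) = exp(−0.000115 × 2000) = 0.794534
R(C) = exp(−0.0000679 × 2000) = 0.873017
R(D) = exp(−0.0000157 × 2000) = 0.969088
R(E) = exp(−0.0000199 × 2000) = 0.960982
R(F) = exp(−0.000123 × 2000) = 0.781922
Parallel (B and C): 1 − (1 − 0.794534)(1 − 0.873017) = 0.973909
Series (E and F): 0.960982 × 0.781922 = 0.751413
Parallel (D and [0.751413]): 1 − (1 − 0.969088)(1 − 0.751413) = 0.992316
Series (A, [0.973909], and [0.992316]): 0.845016 × 0.973909 × 0.992316 = 0.8166

0.8166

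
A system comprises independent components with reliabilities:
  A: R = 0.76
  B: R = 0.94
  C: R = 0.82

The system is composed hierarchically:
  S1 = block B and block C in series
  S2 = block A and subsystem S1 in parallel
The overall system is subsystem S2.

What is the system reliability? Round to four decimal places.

0.9450

Series (B and C): 0.940000 × 0.820000 = 0.770800
Parallel (A and [0.770800]): 1 − (1 − 0.760000)(1 − 0.770800) = 0.9450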